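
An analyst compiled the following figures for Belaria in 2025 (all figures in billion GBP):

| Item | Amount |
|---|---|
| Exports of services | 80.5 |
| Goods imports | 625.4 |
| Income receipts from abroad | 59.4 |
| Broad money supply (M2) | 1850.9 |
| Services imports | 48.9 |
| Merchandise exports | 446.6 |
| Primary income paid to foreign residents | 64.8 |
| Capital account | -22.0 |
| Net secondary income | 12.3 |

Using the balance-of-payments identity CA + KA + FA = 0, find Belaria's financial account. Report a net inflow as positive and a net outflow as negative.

Goods balance = 446.6 - 625.4 = -178.8
Services balance = 80.5 - 48.9 = 31.6
Trade balance (goods + services) = -178.8 + 31.6 = -147.2
Net primary income = 59.4 - 64.8 = -5.4
Net secondary income = 12.3
Current account = -147.2 + (-5.4) + 12.3 = -140.3
Financial account = -(-140.3 + (-22.0)) = 162.3

162.3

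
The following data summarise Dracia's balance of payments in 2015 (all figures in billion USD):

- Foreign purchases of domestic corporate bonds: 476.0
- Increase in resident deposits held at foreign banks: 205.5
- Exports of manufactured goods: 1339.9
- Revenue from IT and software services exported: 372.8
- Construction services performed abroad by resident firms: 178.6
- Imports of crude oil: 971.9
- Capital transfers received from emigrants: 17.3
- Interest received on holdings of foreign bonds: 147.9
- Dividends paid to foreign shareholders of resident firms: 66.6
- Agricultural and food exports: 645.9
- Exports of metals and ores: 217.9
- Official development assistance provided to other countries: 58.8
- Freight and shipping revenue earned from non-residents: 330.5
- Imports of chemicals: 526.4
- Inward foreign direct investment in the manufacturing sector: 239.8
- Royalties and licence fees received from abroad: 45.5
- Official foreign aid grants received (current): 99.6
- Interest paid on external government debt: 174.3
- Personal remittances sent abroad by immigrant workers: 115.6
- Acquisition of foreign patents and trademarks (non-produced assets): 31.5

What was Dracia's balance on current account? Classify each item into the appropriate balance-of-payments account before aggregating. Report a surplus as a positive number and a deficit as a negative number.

1465.0

Goods: 217.9 + 645.9 - 971.9 + 1339.9 - 526.4 = 705.4
Services: 372.8 + 178.6 + 330.5 + 45.5 = 927.4
Primary income: 147.9 - 66.6 - 174.3 = -93.0
Secondary income: -115.6 + 99.6 - 58.8 = -74.8
Current account = 705.4 + 927.4 + (-93.0) + (-74.8) = 1465.0
(Excluded from the current account — financial account: foreign purchases of domestic corporate bonds 476.0, increase in resident deposits held at foreign banks 205.5, inward foreign direct investment in the manufacturing sector 239.8; capital account: capital transfers received from emigrants 17.3, acquisition of foreign patents and trademarks (non-produced assets) 31.5.)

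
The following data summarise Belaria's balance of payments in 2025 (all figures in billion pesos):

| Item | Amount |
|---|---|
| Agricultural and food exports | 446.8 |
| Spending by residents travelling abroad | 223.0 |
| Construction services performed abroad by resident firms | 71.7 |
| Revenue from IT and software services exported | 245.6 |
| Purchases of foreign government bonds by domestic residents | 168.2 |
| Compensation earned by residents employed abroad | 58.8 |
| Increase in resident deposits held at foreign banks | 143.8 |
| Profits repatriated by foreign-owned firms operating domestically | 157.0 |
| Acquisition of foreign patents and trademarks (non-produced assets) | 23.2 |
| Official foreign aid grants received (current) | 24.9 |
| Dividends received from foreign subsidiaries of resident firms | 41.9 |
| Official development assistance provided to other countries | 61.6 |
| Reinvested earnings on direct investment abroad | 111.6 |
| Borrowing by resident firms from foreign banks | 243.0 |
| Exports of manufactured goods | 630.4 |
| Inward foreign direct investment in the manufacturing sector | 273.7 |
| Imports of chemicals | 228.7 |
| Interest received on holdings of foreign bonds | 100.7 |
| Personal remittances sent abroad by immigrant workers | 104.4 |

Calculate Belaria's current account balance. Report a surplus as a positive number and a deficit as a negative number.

957.7

Goods: 630.4 - 228.7 + 446.8 = 848.5
Services: 245.6 + 71.7 - 223.0 = 94.3
Primary income: 41.9 + 100.7 + 111.6 - 157.0 + 58.8 = 156.0
Secondary income: -61.6 + 24.9 - 104.4 = -141.1
Current account = 848.5 + 94.3 + 156.0 + (-141.1) = 957.7
(Excluded from the current account — financial account: purchases of foreign government bonds by domestic residents 168.2, increase in resident deposits held at foreign banks 143.8, borrowing by resident firms from foreign banks 243.0, inward foreign direct investment in the manufacturing sector 273.7; capital account: acquisition of foreign patents and trademarks (non-produced assets) 23.2.)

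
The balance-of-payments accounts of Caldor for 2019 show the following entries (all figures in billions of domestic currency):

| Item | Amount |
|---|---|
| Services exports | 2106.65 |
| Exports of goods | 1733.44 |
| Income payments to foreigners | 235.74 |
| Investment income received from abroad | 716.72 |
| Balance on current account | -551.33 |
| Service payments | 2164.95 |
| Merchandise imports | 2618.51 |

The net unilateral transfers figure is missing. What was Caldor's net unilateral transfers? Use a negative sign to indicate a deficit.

Current account = goods balance + services balance + net primary income + net secondary income
Sum of the known components = -462.39
Net unilateral transfers = CA - (known components) = -551.33 - (-462.39) = -88.94

-88.94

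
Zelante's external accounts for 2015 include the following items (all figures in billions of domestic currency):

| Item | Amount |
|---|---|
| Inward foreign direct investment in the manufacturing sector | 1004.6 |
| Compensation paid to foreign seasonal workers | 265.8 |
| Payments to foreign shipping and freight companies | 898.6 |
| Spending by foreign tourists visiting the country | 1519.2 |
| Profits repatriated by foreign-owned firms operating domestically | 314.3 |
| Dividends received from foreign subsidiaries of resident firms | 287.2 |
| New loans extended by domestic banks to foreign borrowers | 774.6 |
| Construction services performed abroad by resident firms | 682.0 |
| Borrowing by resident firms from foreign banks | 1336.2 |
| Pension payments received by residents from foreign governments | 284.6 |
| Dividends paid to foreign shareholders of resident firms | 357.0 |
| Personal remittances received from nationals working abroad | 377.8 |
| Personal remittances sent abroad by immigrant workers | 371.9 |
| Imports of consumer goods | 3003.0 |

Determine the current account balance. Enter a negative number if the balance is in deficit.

Goods: -3003.0
Services: 1519.2 - 898.6 + 682.0 = 1302.6
Primary income: -265.8 + 287.2 - 314.3 - 357.0 = -649.9
Secondary income: 377.8 + 284.6 - 371.9 = 290.5
Current account = (-3003.0) + 1302.6 + (-649.9) + 290.5 = -2059.8
(Excluded from the current account — financial account: inward foreign direct investment in the manufacturing sector 1004.6, new loans extended by domestic banks to foreign borrowers 774.6, borrowing by resident firms from foreign banks 1336.2.)

-2059.8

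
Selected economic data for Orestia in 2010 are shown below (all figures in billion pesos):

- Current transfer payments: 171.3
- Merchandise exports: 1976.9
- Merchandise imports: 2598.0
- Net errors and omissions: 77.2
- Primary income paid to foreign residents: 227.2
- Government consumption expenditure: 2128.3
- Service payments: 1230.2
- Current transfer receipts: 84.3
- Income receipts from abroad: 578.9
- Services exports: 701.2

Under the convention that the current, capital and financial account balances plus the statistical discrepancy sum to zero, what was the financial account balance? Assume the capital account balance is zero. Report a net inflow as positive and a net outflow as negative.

Goods balance = 1976.9 - 2598.0 = -621.1
Services balance = 701.2 - 1230.2 = -529.0
Trade balance (goods + services) = -621.1 + (-529.0) = -1150.1
Net primary income = 578.9 - 227.2 = 351.7
Net secondary income = 84.3 - 171.3 = -87.0
Current account = -1150.1 + 351.7 + (-87.0) = -885.4
Financial account = -(-885.4 + 77.2) = 808.2

808.2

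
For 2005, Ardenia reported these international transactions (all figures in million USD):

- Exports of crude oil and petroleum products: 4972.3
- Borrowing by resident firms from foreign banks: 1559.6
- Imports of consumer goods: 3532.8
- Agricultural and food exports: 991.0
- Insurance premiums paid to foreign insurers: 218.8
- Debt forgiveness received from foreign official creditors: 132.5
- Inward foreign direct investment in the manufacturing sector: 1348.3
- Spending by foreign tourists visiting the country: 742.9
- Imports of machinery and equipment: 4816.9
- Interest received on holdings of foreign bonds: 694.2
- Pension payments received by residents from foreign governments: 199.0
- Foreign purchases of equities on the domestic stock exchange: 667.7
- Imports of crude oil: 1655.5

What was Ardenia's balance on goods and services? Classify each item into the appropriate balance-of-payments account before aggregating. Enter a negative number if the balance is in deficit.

-3517.8

Goods: 991.0 + 4972.3 - 3532.8 - 4816.9 - 1655.5 = -4041.9
Services: 742.9 - 218.8 = 524.1
Trade balance = -4041.9 + 524.1 = -3517.8
(Excluded from the trade balance — financial account: borrowing by resident firms from foreign banks 1559.6, inward foreign direct investment in the manufacturing sector 1348.3, foreign purchases of equities on the domestic stock exchange 667.7; capital account: debt forgiveness received from foreign official creditors 132.5; primary income: interest received on holdings of foreign bonds 694.2; secondary income: pension payments received by residents from foreign governments 199.0.)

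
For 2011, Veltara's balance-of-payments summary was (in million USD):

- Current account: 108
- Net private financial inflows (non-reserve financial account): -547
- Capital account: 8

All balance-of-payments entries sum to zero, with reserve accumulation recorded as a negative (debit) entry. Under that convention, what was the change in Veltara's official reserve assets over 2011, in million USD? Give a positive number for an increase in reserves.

-431

Official reserve transactions balance = -(108 + 8 + (-547)) = 431
An accumulation of reserves is recorded as a debit (negative entry), so the change in the stock of reserves is the negative of that balance.
Change in official reserves = -(431) = -431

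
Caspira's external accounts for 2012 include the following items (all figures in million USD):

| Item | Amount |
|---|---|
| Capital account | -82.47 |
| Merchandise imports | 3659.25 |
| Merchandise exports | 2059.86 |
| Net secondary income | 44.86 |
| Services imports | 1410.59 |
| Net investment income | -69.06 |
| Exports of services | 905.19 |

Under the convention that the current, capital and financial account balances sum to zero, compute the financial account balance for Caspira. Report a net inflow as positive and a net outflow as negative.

Goods balance = 2059.86 - 3659.25 = -1599.39
Services balance = 905.19 - 1410.59 = -505.40
Trade balance (goods + services) = -1599.39 + (-505.40) = -2104.79
Net primary income = -69.06
Net secondary income = 44.86
Current account = -2104.79 + (-69.06) + 44.86 = -2128.99
Financial account = -(-2128.99 + (-82.47)) = 2211.46

2211.46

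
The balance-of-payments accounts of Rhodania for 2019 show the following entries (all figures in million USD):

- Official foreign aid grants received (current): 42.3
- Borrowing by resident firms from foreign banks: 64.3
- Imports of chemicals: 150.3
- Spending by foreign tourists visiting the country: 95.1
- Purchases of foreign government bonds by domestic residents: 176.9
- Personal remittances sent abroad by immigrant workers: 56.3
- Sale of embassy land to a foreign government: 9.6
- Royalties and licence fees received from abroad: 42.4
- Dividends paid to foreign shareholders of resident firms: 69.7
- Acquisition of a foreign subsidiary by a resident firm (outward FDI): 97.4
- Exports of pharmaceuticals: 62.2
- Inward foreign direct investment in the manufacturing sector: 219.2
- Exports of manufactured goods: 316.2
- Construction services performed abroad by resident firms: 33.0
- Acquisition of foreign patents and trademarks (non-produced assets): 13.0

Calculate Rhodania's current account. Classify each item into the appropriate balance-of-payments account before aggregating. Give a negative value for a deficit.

314.9

Goods: -150.3 + 62.2 + 316.2 = 228.1
Services: 42.4 + 95.1 + 33.0 = 170.5
Primary income: -69.7
Secondary income: -56.3 + 42.3 = -14.0
Current account = 228.1 + 170.5 + (-69.7) + (-14.0) = 314.9
(Excluded from the current account — financial account: borrowing by resident firms from foreign banks 64.3, purchases of foreign government bonds by domestic residents 176.9, acquisition of a foreign subsidiary by a resident firm (outward FDI) 97.4, inward foreign direct investment in the manufacturing sector 219.2; capital account: sale of embassy land to a foreign government 9.6, acquisition of foreign patents and trademarks (non-produced assets) 13.0.)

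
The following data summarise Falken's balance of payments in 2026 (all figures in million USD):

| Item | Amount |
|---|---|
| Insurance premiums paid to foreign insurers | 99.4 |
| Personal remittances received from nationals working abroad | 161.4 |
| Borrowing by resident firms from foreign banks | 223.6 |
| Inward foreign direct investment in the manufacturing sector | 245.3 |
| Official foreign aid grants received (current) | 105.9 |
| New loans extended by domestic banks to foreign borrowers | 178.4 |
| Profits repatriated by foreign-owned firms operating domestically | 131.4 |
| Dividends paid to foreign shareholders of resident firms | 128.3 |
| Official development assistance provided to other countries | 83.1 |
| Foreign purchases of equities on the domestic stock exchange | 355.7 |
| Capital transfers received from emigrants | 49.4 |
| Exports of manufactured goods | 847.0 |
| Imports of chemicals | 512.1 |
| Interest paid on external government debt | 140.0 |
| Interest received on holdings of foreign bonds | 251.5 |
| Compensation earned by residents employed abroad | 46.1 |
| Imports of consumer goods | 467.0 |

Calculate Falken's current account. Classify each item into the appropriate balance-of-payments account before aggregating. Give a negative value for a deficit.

Goods: 847.0 - 512.1 - 467.0 = -132.1
Services: -99.4
Primary income: -140.0 - 128.3 + 46.1 + 251.5 - 131.4 = -102.1
Secondary income: 105.9 - 83.1 + 161.4 = 184.2
Current account = (-132.1) + (-99.4) + (-102.1) + 184.2 = -149.4
(Excluded from the current account — financial account: borrowing by resident firms from foreign banks 223.6, inward foreign direct investment in the manufacturing sector 245.3, new loans extended by domestic banks to foreign borrowers 178.4, foreign purchases of equities on the domestic stock exchange 355.7; capital account: capital transfers received from emigrants 49.4.)

-149.4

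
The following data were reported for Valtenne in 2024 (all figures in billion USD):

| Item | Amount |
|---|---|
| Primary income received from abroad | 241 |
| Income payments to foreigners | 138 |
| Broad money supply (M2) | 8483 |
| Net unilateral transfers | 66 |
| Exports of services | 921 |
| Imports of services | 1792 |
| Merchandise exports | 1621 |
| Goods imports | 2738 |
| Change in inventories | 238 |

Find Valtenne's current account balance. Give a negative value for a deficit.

-1819

Goods balance = 1621 - 2738 = -1117
Services balance = 921 - 1792 = -871
Trade balance (goods + services) = -1117 + (-871) = -1988
Net primary income = 241 - 138 = 103
Net secondary income = 66
Current account = -1988 + 103 + 66 = -1819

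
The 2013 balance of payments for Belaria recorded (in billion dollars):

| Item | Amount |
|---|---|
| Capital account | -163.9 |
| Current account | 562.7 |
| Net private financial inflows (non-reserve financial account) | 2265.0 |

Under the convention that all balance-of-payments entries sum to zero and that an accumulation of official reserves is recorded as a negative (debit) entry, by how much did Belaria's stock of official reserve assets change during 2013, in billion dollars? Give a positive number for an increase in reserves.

Official reserve transactions balance = -(562.7 + (-163.9) + 2265.0) = -2663.8
An accumulation of reserves is recorded as a debit (negative entry), so the change in the stock of reserves is the negative of that balance.
Change in official reserves = -(-2663.8) = 2663.8

2663.8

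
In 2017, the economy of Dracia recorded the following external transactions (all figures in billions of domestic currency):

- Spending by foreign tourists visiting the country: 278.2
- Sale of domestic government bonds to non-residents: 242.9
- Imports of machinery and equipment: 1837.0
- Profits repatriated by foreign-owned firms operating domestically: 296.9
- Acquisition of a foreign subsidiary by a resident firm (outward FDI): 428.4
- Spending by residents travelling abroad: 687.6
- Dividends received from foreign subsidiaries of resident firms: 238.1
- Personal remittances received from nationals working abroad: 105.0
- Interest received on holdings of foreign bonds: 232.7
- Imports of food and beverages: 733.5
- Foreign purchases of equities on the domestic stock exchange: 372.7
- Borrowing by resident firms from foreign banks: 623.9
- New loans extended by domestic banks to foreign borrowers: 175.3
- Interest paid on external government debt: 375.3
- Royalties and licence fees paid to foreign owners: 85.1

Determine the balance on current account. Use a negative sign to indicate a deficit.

-3161.4

Goods: -1837.0 - 733.5 = -2570.5
Services: -687.6 - 85.1 + 278.2 = -494.5
Primary income: -375.3 + 232.7 - 296.9 + 238.1 = -201.4
Secondary income: 105.0
Current account = (-2570.5) + (-494.5) + (-201.4) + 105.0 = -3161.4
(Excluded from the current account — financial account: sale of domestic government bonds to non-residents 242.9, acquisition of a foreign subsidiary by a resident firm (outward FDI) 428.4, foreign purchases of equities on the domestic stock exchange 372.7, borrowing by resident firms from foreign banks 623.9, new loans extended by domestic banks to foreign borrowers 175.3.)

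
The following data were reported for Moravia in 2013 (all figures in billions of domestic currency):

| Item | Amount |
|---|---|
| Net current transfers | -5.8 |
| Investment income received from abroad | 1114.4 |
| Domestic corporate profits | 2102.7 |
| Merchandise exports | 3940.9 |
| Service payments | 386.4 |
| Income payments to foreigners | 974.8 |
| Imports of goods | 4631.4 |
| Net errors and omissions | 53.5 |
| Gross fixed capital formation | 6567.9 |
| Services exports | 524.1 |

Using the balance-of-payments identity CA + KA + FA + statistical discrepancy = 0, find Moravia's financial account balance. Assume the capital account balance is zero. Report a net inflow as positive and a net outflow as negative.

Goods balance = 3940.9 - 4631.4 = -690.5
Services balance = 524.1 - 386.4 = 137.7
Trade balance (goods + services) = -690.5 + 137.7 = -552.8
Net primary income = 1114.4 - 974.8 = 139.6
Net secondary income = -5.8
Current account = -552.8 + 139.6 + (-5.8) = -419.0
Financial account = -(-419.0 + 53.5) = 365.5

365.5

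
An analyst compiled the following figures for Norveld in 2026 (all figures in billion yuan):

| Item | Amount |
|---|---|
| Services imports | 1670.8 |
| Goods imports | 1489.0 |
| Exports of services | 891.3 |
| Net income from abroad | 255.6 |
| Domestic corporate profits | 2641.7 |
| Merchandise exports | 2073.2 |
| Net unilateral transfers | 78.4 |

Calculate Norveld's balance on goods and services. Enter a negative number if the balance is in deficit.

-195.3

Goods balance = 2073.2 - 1489.0 = 584.2
Services balance = 891.3 - 1670.8 = -779.5
Trade balance (goods + services) = 584.2 + (-779.5) = -195.3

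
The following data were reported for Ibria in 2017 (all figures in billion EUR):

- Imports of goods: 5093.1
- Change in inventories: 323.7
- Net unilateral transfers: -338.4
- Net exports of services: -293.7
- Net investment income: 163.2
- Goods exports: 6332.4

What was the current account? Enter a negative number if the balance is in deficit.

770.4

Goods balance = 6332.4 - 5093.1 = 1239.3
Services balance = -293.7
Trade balance (goods + services) = 1239.3 + (-293.7) = 945.6
Net primary income = 163.2
Net secondary income = -338.4
Current account = 945.6 + 163.2 + (-338.4) = 770.4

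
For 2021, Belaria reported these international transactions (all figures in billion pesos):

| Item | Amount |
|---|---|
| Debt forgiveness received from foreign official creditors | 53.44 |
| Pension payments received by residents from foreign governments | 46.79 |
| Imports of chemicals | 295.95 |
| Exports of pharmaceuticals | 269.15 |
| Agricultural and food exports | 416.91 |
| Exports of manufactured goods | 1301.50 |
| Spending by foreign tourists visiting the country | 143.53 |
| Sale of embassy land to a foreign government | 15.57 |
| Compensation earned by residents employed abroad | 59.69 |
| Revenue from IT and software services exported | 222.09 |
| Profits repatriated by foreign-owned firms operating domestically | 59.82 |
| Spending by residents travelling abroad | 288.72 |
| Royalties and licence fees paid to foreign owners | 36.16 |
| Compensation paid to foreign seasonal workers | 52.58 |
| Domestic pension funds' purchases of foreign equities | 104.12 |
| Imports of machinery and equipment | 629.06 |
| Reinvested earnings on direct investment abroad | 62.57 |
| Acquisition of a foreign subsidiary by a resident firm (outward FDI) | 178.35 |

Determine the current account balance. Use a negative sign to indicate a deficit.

Goods: 269.15 - 629.06 + 1301.50 - 295.95 + 416.91 = 1062.55
Services: -288.72 + 222.09 - 36.16 + 143.53 = 40.74
Primary income: -59.82 + 59.69 + 62.57 - 52.58 = 9.86
Secondary income: 46.79
Current account = 1062.55 + 40.74 + 9.86 + 46.79 = 1159.94
(Excluded from the current account — capital account: debt forgiveness received from foreign official creditors 53.44, sale of embassy land to a foreign government 15.57; financial account: domestic pension funds' purchases of foreign equities 104.12, acquisition of a foreign subsidiary by a resident firm (outward FDI) 178.35.)

1159.94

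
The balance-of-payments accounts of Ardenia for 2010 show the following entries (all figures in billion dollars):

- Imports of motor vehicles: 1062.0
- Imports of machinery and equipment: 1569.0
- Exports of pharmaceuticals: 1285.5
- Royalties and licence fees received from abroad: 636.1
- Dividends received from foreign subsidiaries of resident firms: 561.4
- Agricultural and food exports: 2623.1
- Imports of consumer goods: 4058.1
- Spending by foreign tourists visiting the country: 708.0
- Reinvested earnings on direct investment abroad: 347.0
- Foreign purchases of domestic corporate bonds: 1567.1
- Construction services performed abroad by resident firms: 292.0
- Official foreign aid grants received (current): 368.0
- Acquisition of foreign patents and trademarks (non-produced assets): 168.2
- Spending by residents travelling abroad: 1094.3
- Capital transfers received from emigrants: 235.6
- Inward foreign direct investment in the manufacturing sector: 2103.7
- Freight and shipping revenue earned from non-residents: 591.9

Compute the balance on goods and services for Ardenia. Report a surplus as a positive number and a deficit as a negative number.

-1646.8

Goods: -4058.1 + 1285.5 - 1062.0 + 2623.1 - 1569.0 = -2780.5
Services: 292.0 + 636.1 - 1094.3 + 708.0 + 591.9 = 1133.7
Trade balance = -2780.5 + 1133.7 = -1646.8
(Excluded from the trade balance — primary income: dividends received from foreign subsidiaries of resident firms 561.4, reinvested earnings on direct investment abroad 347.0; financial account: foreign purchases of domestic corporate bonds 1567.1, inward foreign direct investment in the manufacturing sector 2103.7; secondary income: official foreign aid grants received (current) 368.0; capital account: acquisition of foreign patents and trademarks (non-produced assets) 168.2, capital transfers received from emigrants 235.6.)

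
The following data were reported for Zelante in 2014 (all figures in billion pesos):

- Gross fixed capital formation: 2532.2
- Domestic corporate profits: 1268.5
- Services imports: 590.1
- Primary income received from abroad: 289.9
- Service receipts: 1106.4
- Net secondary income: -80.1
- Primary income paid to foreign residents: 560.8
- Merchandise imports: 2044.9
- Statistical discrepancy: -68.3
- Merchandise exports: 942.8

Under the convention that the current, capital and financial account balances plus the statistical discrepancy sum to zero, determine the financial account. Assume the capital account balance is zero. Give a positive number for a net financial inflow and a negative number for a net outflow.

1005.1

Goods balance = 942.8 - 2044.9 = -1102.1
Services balance = 1106.4 - 590.1 = 516.3
Trade balance (goods + services) = -1102.1 + 516.3 = -585.8
Net primary income = 289.9 - 560.8 = -270.9
Net secondary income = -80.1
Current account = -585.8 + (-270.9) + (-80.1) = -936.8
Financial account = -(-936.8 + (-68.3)) = 1005.1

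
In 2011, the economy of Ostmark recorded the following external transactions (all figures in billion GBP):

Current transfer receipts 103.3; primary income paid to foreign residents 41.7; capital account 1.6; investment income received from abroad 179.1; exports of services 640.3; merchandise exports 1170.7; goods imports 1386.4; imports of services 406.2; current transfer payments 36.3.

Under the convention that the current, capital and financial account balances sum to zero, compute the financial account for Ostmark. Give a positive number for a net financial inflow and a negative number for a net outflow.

Goods balance = 1170.7 - 1386.4 = -215.7
Services balance = 640.3 - 406.2 = 234.1
Trade balance (goods + services) = -215.7 + 234.1 = 18.4
Net primary income = 179.1 - 41.7 = 137.4
Net secondary income = 103.3 - 36.3 = 67.0
Current account = 18.4 + 137.4 + 67.0 = 222.8
Financial account = -(222.8 + 1.6) = -224.4

-224.4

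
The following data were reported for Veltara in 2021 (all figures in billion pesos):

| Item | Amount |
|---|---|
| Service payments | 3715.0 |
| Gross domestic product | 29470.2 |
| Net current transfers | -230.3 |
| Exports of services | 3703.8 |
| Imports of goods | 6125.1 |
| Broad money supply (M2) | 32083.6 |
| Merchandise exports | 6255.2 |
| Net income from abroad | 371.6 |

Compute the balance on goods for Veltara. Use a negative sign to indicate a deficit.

130.1

Goods balance = 6255.2 - 6125.1 = 130.1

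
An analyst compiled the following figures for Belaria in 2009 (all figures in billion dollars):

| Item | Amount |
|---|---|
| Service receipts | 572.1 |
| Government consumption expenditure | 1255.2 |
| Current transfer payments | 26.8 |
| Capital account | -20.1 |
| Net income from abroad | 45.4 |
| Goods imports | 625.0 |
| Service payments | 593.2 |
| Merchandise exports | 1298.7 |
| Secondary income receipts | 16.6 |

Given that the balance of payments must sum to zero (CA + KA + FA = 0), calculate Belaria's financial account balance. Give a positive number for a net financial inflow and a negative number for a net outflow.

-667.7

Goods balance = 1298.7 - 625.0 = 673.7
Services balance = 572.1 - 593.2 = -21.1
Trade balance (goods + services) = 673.7 + (-21.1) = 652.6
Net primary income = 45.4
Net secondary income = 16.6 - 26.8 = -10.2
Current account = 652.6 + 45.4 + (-10.2) = 687.8
Financial account = -(687.8 + (-20.1)) = -667.7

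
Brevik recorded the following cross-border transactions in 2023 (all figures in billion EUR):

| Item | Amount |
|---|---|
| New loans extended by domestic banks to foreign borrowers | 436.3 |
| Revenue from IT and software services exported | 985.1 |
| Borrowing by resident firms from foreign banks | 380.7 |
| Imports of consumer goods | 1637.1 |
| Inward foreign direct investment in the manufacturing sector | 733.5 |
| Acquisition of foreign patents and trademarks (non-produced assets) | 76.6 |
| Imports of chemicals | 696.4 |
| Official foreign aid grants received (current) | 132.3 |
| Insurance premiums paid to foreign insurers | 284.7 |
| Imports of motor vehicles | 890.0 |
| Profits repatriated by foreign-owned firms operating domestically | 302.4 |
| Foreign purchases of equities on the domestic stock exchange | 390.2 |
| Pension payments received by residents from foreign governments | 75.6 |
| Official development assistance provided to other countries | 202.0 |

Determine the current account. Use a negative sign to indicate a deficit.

-2819.6

Goods: -1637.1 - 890.0 - 696.4 = -3223.5
Services: -284.7 + 985.1 = 700.4
Primary income: -302.4
Secondary income: 132.3 + 75.6 - 202.0 = 5.9
Current account = (-3223.5) + 700.4 + (-302.4) + 5.9 = -2819.6
(Excluded from the current account — financial account: new loans extended by domestic banks to foreign borrowers 436.3, borrowing by resident firms from foreign banks 380.7, inward foreign direct investment in the manufacturing sector 733.5, foreign purchases of equities on the domestic stock exchange 390.2; capital account: acquisition of foreign patents and trademarks (non-produced assets) 76.6.)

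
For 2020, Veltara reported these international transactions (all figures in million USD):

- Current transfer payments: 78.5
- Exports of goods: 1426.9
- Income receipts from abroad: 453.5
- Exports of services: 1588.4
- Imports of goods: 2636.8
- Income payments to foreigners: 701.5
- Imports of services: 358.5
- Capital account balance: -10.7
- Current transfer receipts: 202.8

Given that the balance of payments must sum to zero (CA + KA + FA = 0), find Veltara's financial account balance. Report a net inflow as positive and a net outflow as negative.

114.4

Goods balance = 1426.9 - 2636.8 = -1209.9
Services balance = 1588.4 - 358.5 = 1229.9
Trade balance (goods + services) = -1209.9 + 1229.9 = 20.0
Net primary income = 453.5 - 701.5 = -248.0
Net secondary income = 202.8 - 78.5 = 124.3
Current account = 20.0 + (-248.0) + 124.3 = -103.7
Financial account = -(-103.7 + (-10.7)) = 114.4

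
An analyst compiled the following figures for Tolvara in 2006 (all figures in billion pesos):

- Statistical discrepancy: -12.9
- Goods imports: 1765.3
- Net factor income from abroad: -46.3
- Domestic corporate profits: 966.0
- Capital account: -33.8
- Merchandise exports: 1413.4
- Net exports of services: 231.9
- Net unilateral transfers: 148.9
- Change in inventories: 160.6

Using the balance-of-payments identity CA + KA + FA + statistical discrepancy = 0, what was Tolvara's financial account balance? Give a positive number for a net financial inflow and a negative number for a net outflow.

Goods balance = 1413.4 - 1765.3 = -351.9
Services balance = 231.9
Trade balance (goods + services) = -351.9 + 231.9 = -120.0
Net primary income = -46.3
Net secondary income = 148.9
Current account = -120.0 + (-46.3) + 148.9 = -17.4
Financial account = -(-17.4 + (-33.8) + (-12.9)) = 64.1

64.1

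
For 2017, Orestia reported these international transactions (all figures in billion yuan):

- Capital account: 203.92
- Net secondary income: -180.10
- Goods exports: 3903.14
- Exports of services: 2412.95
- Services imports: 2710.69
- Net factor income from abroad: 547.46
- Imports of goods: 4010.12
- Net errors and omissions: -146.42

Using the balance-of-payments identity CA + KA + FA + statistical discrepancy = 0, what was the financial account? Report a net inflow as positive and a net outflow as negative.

-20.14

Goods balance = 3903.14 - 4010.12 = -106.98
Services balance = 2412.95 - 2710.69 = -297.74
Trade balance (goods + services) = -106.98 + (-297.74) = -404.72
Net primary income = 547.46
Net secondary income = -180.10
Current account = -404.72 + 547.46 + (-180.10) = -37.36
Financial account = -(-37.36 + 203.92 + (-146.42)) = -20.14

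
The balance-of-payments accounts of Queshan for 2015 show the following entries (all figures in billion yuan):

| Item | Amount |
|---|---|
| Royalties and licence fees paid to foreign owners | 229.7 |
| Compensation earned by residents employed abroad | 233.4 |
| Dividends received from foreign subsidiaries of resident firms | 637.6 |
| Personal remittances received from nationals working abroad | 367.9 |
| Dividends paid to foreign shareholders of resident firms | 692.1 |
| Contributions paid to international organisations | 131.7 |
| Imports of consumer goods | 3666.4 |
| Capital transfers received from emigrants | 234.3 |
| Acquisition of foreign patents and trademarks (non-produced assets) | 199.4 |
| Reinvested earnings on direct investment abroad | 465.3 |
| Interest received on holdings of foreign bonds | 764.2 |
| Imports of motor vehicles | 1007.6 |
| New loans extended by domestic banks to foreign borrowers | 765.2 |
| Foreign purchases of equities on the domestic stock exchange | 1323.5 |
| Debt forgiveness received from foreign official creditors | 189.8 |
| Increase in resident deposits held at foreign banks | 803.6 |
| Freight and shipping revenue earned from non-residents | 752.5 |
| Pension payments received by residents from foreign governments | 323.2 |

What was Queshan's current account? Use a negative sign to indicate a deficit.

Goods: -3666.4 - 1007.6 = -4674.0
Services: 752.5 - 229.7 = 522.8
Primary income: 637.6 + 233.4 - 692.1 + 764.2 + 465.3 = 1408.4
Secondary income: -131.7 + 323.2 + 367.9 = 559.4
Current account = (-4674.0) + 522.8 + 1408.4 + 559.4 = -2183.4
(Excluded from the current account — capital account: capital transfers received from emigrants 234.3, acquisition of foreign patents and trademarks (non-produced assets) 199.4, debt forgiveness received from foreign official creditors 189.8; financial account: new loans extended by domestic banks to foreign borrowers 765.2, foreign purchases of equities on the domestic stock exchange 1323.5, increase in resident deposits held at foreign banks 803.6.)

-2183.4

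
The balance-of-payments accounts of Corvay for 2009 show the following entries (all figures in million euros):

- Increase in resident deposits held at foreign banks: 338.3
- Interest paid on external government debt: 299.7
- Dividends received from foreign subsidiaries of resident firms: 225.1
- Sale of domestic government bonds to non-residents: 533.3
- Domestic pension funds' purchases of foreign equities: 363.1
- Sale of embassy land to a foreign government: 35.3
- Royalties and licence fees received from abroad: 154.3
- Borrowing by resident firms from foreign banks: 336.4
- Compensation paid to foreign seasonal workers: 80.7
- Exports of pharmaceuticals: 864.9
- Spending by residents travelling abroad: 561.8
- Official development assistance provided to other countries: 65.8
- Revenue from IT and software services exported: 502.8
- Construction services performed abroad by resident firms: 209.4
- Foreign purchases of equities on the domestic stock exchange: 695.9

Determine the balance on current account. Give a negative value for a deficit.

948.5

Goods: 864.9
Services: 502.8 + 154.3 - 561.8 + 209.4 = 304.7
Primary income: -299.7 - 80.7 + 225.1 = -155.3
Secondary income: -65.8
Current account = 864.9 + 304.7 + (-155.3) + (-65.8) = 948.5
(Excluded from the current account — financial account: increase in resident deposits held at foreign banks 338.3, sale of domestic government bonds to non-residents 533.3, domestic pension funds' purchases of foreign equities 363.1, borrowing by resident firms from foreign banks 336.4, foreign purchases of equities on the domestic stock exchange 695.9; capital account: sale of embassy land to a foreign government 35.3.)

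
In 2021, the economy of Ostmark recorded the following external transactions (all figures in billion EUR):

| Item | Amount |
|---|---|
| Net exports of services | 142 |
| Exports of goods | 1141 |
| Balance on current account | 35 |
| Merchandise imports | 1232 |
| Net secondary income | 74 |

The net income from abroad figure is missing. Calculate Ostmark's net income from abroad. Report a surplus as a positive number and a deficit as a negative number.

Current account = goods balance + services balance + net primary income + net secondary income
Sum of the known components = 125
Net income from abroad = CA - (known components) = 35 - 125 = -90

-90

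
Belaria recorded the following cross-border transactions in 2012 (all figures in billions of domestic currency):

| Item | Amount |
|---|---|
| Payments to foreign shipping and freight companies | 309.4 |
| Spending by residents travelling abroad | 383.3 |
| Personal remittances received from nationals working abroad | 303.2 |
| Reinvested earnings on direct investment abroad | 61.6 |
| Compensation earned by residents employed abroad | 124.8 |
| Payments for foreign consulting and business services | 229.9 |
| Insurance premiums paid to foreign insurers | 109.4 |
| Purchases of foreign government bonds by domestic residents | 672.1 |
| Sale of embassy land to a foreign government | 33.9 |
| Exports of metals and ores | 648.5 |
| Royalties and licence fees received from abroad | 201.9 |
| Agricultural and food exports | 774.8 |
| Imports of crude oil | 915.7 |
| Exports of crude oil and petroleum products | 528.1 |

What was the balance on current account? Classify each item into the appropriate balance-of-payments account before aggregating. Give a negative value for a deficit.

Goods: 774.8 + 528.1 + 648.5 - 915.7 = 1035.7
Services: 201.9 - 383.3 - 309.4 - 109.4 - 229.9 = -830.1
Primary income: 124.8 + 61.6 = 186.4
Secondary income: 303.2
Current account = 1035.7 + (-830.1) + 186.4 + 303.2 = 695.2
(Excluded from the current account — financial account: purchases of foreign government bonds by domestic residents 672.1; capital account: sale of embassy land to a foreign government 33.9.)

695.2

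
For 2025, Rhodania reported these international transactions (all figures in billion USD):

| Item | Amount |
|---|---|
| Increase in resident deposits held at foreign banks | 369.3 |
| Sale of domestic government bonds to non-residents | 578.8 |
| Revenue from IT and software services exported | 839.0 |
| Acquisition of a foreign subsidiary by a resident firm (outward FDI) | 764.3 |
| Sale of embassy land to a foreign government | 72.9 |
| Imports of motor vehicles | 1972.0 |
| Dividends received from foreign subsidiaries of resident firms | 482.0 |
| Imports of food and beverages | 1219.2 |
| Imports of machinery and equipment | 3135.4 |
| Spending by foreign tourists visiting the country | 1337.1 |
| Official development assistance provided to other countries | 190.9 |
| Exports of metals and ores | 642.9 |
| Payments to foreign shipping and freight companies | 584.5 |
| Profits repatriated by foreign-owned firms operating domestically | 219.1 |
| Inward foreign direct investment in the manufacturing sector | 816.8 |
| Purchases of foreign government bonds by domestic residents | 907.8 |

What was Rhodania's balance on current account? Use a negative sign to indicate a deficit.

Goods: -1219.2 + 642.9 - 1972.0 - 3135.4 = -5683.7
Services: 839.0 + 1337.1 - 584.5 = 1591.6
Primary income: -219.1 + 482.0 = 262.9
Secondary income: -190.9
Current account = (-5683.7) + 1591.6 + 262.9 + (-190.9) = -4020.1
(Excluded from the current account — financial account: increase in resident deposits held at foreign banks 369.3, sale of domestic government bonds to non-residents 578.8, acquisition of a foreign subsidiary by a resident firm (outward FDI) 764.3, inward foreign direct investment in the manufacturing sector 816.8, purchases of foreign government bonds by domestic residents 907.8; capital account: sale of embassy land to a foreign government 72.9.)

-4020.1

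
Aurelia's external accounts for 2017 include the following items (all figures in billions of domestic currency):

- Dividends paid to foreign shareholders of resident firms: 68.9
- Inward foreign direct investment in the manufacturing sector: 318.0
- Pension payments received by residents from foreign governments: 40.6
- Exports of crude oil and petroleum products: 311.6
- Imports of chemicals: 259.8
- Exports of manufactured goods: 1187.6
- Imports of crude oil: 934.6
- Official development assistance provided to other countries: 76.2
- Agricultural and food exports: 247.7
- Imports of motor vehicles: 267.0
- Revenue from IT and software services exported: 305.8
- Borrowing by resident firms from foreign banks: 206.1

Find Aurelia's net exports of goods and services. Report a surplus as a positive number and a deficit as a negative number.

591.3

Goods: -934.6 + 1187.6 + 247.7 + 311.6 - 259.8 - 267.0 = 285.5
Services: 305.8
Trade balance = 285.5 + 305.8 = 591.3
(Excluded from the trade balance — primary income: dividends paid to foreign shareholders of resident firms 68.9; financial account: inward foreign direct investment in the manufacturing sector 318.0, borrowing by resident firms from foreign banks 206.1; secondary income: pension payments received by residents from foreign governments 40.6, official development assistance provided to other countries 76.2.)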